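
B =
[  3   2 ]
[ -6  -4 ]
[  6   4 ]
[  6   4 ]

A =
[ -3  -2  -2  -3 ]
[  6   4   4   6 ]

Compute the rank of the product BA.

First compute BA:
[[  3,   2,   2,   3],
 [ -6,  -4,  -4,  -6],
 [  6,   4,   4,   6],
 [  6,   4,   4,   6]]
Now row reduce the product.
R2 ← R2 + (2)·R1: [0, 0, 0, 0]
R3 ← R3 − (2)·R1: [0, 0, 0, 0]
R4 ← R4 − (2)·R1: [0, 0, 0, 0]
1 nonzero row, so rank(BA) = 1.

1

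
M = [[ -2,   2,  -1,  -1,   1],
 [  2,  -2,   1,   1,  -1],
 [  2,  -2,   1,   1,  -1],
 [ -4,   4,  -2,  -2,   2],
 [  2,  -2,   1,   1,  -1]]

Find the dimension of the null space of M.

4

Row reduce to echelon form.
R2 ← R2 + R1: [0, 0, 0, 0, 0]
R3 ← R3 + R1: [0, 0, 0, 0, 0]
R4 ← R4 − (2)·R1: [0, 0, 0, 0, 0]
R5 ← R5 + R1: [0, 0, 0, 0, 0]
1 nonzero row, so rank(M) = 1.
M has 5 columns; by rank–nullity, nullity = 5 − 1 = 4.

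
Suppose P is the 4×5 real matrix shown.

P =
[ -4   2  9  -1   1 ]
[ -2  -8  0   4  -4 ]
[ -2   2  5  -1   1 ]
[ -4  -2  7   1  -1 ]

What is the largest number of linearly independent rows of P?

2

Row reduce to echelon form.
R2 ← R2 − (1/2)·R1: [0, -9, -9/2, 9/2, -9/2]
R3 ← R3 − (1/2)·R1: [0, 1, 1/2, -1/2, 1/2]
R4 ← R4 − R1: [0, -4, -2, 2, -2]
R3 ← R3 + (1/9)·R2: [0, 0, 0, 0, 0]
R4 ← R4 − (4/9)·R2: [0, 0, 0, 0, 0]
Echelon form has 2 nonzero rows, so rank(P) = 2.
The rank gives the maximum number of linearly independent rows: 2.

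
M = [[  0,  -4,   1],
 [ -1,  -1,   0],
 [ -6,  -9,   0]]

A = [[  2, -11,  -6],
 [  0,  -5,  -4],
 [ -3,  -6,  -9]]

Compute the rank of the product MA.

2

First compute MA:
[[ -3,  14,   7],
 [ -2,  16,  10],
 [-12, 111,  72]]
Now row reduce the product.
R2 ← R2 − (2/3)·R1: [0, 20/3, 16/3]
R3 ← R3 − (4)·R1: [0, 55, 44]
R3 ← R3 − (33/4)·R2: [0, 0, 0]
2 nonzero rows, so rank(MA) = 2.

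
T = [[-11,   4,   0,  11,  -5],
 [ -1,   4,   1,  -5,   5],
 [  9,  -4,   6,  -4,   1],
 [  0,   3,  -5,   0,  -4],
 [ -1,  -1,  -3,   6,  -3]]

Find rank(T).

5

Row reduce to echelon form.
R2 ← R2 − (1/11)·R1: [0, 40/11, 1, -6, 60/11]
R3 ← R3 + (9/11)·R1: [0, -8/11, 6, 5, -34/11]
R5 ← R5 − (1/11)·R1: [0, -15/11, -3, 5, -28/11]
R3 ← R3 + (1/5)·R2: [0, 0, 31/5, 19/5, -2]
R4 ← R4 − (33/40)·R2: [0, 0, -233/40, 99/20, -17/2]
R5 ← R5 + (3/8)·R2: [0, 0, -21/8, 11/4, -1/2]
R4 ← R4 + (233/248)·R3: [0, 0, 0, 2113/248, -1287/124]
R5 ← R5 + (105/248)·R3: [0, 0, 0, 1081/248, -167/124]
R5 ← R5 − (1081/2113)·R4: [0, 0, 0, 0, 8374/2113]
Echelon form has 5 nonzero rows, so rank(T) = 5.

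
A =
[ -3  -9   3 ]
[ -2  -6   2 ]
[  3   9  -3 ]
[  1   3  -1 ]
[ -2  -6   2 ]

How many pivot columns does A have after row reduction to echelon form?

1

Row reduce to echelon form.
R2 ← R2 − (2/3)·R1: [0, 0, 0]
R3 ← R3 + R1: [0, 0, 0]
R4 ← R4 + (1/3)·R1: [0, 0, 0]
R5 ← R5 − (2/3)·R1: [0, 0, 0]
Echelon form has 1 nonzero row, so rank(A) = 1.
Each nonzero row contributes one pivot column: 1 pivot columns.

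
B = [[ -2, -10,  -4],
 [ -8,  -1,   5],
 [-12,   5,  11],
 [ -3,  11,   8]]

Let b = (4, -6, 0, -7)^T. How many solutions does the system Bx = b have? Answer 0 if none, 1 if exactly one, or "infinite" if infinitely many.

0

Row reduce the augmented matrix [B | b].
R2 ← R2 − (4)·R1: [0, 39, 21, -22]
R3 ← R3 − (6)·R1: [0, 65, 35, -24]
R4 ← R4 − (3/2)·R1: [0, 26, 14, -13]
R3 ← R3 − (5/3)·R2: [0, 0, 0, 38/3]
R4 ← R4 − (2/3)·R2: [0, 0, 0, 5/3]
R4 ← R4 − (5/38)·R3: [0, 0, 0, 0]
The echelon form has 3 nonzero rows; the last pivot sits in the augmented column, so rank(B) = 2 but rank([B|b]) = 3.
Since the ranks differ, the system is inconsistent.
It has no solutions.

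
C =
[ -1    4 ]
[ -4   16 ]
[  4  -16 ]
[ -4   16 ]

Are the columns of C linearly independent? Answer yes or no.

Row reduce C to echelon form.
R2 ← R2 − (4)·R1: [0, 0]
R3 ← R3 + (4)·R1: [0, 0]
R4 ← R4 − (4)·R1: [0, 0]
1 pivot among 2 columns.
Only 1 < 2 pivot columns, so the columns are linearly dependent.

no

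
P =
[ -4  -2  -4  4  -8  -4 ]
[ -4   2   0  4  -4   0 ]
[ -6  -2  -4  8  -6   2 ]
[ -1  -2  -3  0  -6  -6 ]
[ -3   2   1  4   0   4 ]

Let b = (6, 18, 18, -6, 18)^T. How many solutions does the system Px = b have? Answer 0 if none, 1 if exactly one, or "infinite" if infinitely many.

infinite

Row reduce the augmented matrix [P | b].
R2 ← R2 − R1: [0, 4, 4, 0, 4, 4, 12]
R3 ← R3 − (3/2)·R1: [0, 1, 2, 2, 6, 8, 9]
R4 ← R4 − (1/4)·R1: [0, -3/2, -2, -1, -4, -5, -15/2]
R5 ← R5 − (3/4)·R1: [0, 7/2, 4, 1, 6, 7, 27/2]
R3 ← R3 − (1/4)·R2: [0, 0, 1, 2, 5, 7, 6]
R4 ← R4 + (3/8)·R2: [0, 0, -1/2, -1, -5/2, -7/2, -3]
R5 ← R5 − (7/8)·R2: [0, 0, 1/2, 1, 5/2, 7/2, 3]
R4 ← R4 + (1/2)·R3: [0, 0, 0, 0, 0, 0, 0]
R5 ← R5 − (1/2)·R3: [0, 0, 0, 0, 0, 0, 0]
The echelon form has 3 nonzero rows, and every pivot lies in the first 6 columns, so rank(P) = rank([P|b]) = 3.
The system is consistent.
rank = 3 < 6 unknowns, so there are infinitely many solutions.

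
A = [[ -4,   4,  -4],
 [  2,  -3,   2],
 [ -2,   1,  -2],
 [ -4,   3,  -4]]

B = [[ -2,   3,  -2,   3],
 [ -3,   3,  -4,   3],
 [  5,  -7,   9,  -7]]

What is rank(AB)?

2

First compute AB:
[[-24,  28, -44,  28],
 [ 15, -17,  26, -17],
 [ -9,  11, -18,  11],
 [-21,  25, -40,  25]]
Now row reduce the product.
R2 ← R2 + (5/8)·R1: [0, 1/2, -3/2, 1/2]
R3 ← R3 − (3/8)·R1: [0, 1/2, -3/2, 1/2]
R4 ← R4 − (7/8)·R1: [0, 1/2, -3/2, 1/2]
R3 ← R3 − R2: [0, 0, 0, 0]
R4 ← R4 − R2: [0, 0, 0, 0]
2 nonzero rows, so rank(AB) = 2.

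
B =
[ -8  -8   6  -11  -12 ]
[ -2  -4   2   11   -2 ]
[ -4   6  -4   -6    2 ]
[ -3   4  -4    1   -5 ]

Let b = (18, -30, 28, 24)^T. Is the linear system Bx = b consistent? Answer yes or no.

Row reduce the augmented matrix [B | b].
R2 ← R2 − (1/4)·R1: [0, -2, 1/2, 55/4, 1, -69/2]
R3 ← R3 − (1/2)·R1: [0, 10, -7, -1/2, 8, 19]
R4 ← R4 − (3/8)·R1: [0, 7, -25/4, 41/8, -1/2, 69/4]
R3 ← R3 + (5)·R2: [0, 0, -9/2, 273/4, 13, -307/2]
R4 ← R4 + (7/2)·R2: [0, 0, -9/2, 213/4, 3, -207/2]
R4 ← R4 − R3: [0, 0, 0, -15, -10, 50]
The echelon form has 4 nonzero rows, and every pivot lies in the first 5 columns, so rank(B) = rank([B|b]) = 4.
The system is consistent.

yes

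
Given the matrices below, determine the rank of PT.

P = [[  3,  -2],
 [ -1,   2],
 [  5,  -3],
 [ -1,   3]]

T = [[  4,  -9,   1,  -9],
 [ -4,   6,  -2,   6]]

2

First compute PT:
[[ 20, -39,   7, -39],
 [-12,  21,  -5,  21],
 [ 32, -63,  11, -63],
 [-16,  27,  -7,  27]]
Now row reduce the product.
R2 ← R2 + (3/5)·R1: [0, -12/5, -4/5, -12/5]
R3 ← R3 − (8/5)·R1: [0, -3/5, -1/5, -3/5]
R4 ← R4 + (4/5)·R1: [0, -21/5, -7/5, -21/5]
R3 ← R3 − (1/4)·R2: [0, 0, 0, 0]
R4 ← R4 − (7/4)·R2: [0, 0, 0, 0]
2 nonzero rows, so rank(PT) = 2.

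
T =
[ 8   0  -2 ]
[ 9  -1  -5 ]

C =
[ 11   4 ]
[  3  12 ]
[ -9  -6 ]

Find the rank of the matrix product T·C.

2

First compute TC:
[[106,  44],
 [141,  54]]
Now row reduce the product.
R2 ← R2 − (141/106)·R1: [0, -240/53]
2 nonzero rows, so rank(TC) = 2.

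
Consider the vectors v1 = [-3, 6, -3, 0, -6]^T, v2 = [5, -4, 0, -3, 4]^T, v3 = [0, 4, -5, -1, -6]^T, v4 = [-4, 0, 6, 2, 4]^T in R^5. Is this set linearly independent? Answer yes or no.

Form the matrix with these vectors as rows and row reduce.
R2 ← R2 + (5/3)·R1: [0, 6, -5, -3, -6]
R4 ← R4 − (4/3)·R1: [0, -8, 10, 2, 12]
R3 ← R3 − (2/3)·R2: [0, 0, -5/3, 1, -2]
R4 ← R4 + (4/3)·R2: [0, 0, 10/3, -2, 4]
R4 ← R4 + (2)·R3: [0, 0, 0, 0, 0]
3 nonzero rows, so the 4 vectors span a space of dimension 3.
Since 3 < 4, the vectors are linearly dependent.

no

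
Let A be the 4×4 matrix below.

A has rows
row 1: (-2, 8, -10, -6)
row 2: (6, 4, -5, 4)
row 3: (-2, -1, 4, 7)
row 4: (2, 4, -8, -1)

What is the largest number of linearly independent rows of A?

4

Row reduce to echelon form.
R2 ← R2 + (3)·R1: [0, 28, -35, -14]
R3 ← R3 − R1: [0, -9, 14, 13]
R4 ← R4 + R1: [0, 12, -18, -7]
R3 ← R3 + (9/28)·R2: [0, 0, 11/4, 17/2]
R4 ← R4 − (3/7)·R2: [0, 0, -3, -1]
R4 ← R4 + (12/11)·R3: [0, 0, 0, 91/11]
Echelon form has 4 nonzero rows, so rank(A) = 4.
The rank gives the maximum number of linearly independent rows: 4.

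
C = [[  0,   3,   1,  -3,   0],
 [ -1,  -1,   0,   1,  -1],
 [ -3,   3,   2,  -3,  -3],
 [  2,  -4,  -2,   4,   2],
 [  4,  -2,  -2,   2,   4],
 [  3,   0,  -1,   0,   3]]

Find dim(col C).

Row reduce to echelon form.
Swap R1 ↔ R2
R3 ← R3 − (3)·R1: [0, 6, 2, -6, 0]
R4 ← R4 + (2)·R1: [0, -6, -2, 6, 0]
R5 ← R5 + (4)·R1: [0, -6, -2, 6, 0]
R6 ← R6 + (3)·R1: [0, -3, -1, 3, 0]
R3 ← R3 − (2)·R2: [0, 0, 0, 0, 0]
R4 ← R4 + (2)·R2: [0, 0, 0, 0, 0]
R5 ← R5 + (2)·R2: [0, 0, 0, 0, 0]
R6 ← R6 + R2: [0, 0, 0, 0, 0]
Echelon form has 2 nonzero rows, so rank(C) = 2.
The column space has dimension equal to the rank: 2.

2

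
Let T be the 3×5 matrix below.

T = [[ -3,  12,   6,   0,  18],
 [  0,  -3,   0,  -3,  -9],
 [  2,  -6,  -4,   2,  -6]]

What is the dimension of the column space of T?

Row reduce to echelon form.
R3 ← R3 + (2/3)·R1: [0, 2, 0, 2, 6]
R3 ← R3 + (2/3)·R2: [0, 0, 0, 0, 0]
Echelon form has 2 nonzero rows, so rank(T) = 2.
The column space has dimension equal to the rank: 2.

2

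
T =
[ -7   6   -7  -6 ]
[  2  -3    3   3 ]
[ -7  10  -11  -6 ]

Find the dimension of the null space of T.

1

Row reduce to echelon form.
R2 ← R2 + (2/7)·R1: [0, -9/7, 1, 9/7]
R3 ← R3 − R1: [0, 4, -4, 0]
R3 ← R3 + (28/9)·R2: [0, 0, -8/9, 4]
3 nonzero rows, so rank(T) = 3.
T has 4 columns; by rank–nullity, nullity = 4 − 3 = 1.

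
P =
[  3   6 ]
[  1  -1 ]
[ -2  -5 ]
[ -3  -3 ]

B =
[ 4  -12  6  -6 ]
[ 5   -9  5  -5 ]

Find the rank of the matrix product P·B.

First compute PB:
[[ 42, -90,  48, -48],
 [ -1,  -3,   1,  -1],
 [-33,  69, -37,  37],
 [-27,  63, -33,  33]]
Now row reduce the product.
R2 ← R2 + (1/42)·R1: [0, -36/7, 15/7, -15/7]
R3 ← R3 + (11/14)·R1: [0, -12/7, 5/7, -5/7]
R4 ← R4 + (9/14)·R1: [0, 36/7, -15/7, 15/7]
R3 ← R3 − (1/3)·R2: [0, 0, 0, 0]
R4 ← R4 + R2: [0, 0, 0, 0]
2 nonzero rows, so rank(PB) = 2.

2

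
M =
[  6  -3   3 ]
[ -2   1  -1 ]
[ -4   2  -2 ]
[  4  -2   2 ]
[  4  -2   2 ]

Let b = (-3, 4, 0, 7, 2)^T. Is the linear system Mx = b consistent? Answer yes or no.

no

Row reduce the augmented matrix [M | b].
R2 ← R2 + (1/3)·R1: [0, 0, 0, 3]
R3 ← R3 + (2/3)·R1: [0, 0, 0, -2]
R4 ← R4 − (2/3)·R1: [0, 0, 0, 9]
R5 ← R5 − (2/3)·R1: [0, 0, 0, 4]
R3 ← R3 + (2/3)·R2: [0, 0, 0, 0]
R4 ← R4 − (3)·R2: [0, 0, 0, 0]
R5 ← R5 − (4/3)·R2: [0, 0, 0, 0]
The echelon form has 2 nonzero rows; the last pivot sits in the augmented column, so rank(M) = 1 but rank([M|b]) = 2.
Since the ranks differ, the system is inconsistent.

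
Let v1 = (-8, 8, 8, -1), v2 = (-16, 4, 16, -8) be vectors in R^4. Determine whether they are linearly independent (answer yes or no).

yes

Form the matrix with these vectors as rows and row reduce.
R2 ← R2 − (2)·R1: [0, -12, 0, -6]
2 nonzero rows, so the 2 vectors span a space of dimension 2.
Since 2 = 2, the vectors are linearly independent.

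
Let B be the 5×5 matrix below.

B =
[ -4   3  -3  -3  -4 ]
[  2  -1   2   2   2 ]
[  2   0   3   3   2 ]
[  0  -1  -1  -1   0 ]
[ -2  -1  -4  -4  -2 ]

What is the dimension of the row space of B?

Row reduce to echelon form.
R2 ← R2 + (1/2)·R1: [0, 1/2, 1/2, 1/2, 0]
R3 ← R3 + (1/2)·R1: [0, 3/2, 3/2, 3/2, 0]
R5 ← R5 − (1/2)·R1: [0, -5/2, -5/2, -5/2, 0]
R3 ← R3 − (3)·R2: [0, 0, 0, 0, 0]
R4 ← R4 + (2)·R2: [0, 0, 0, 0, 0]
R5 ← R5 + (5)·R2: [0, 0, 0, 0, 0]
Echelon form has 2 nonzero rows, so rank(B) = 2.
The row space has dimension equal to the rank: 2.

2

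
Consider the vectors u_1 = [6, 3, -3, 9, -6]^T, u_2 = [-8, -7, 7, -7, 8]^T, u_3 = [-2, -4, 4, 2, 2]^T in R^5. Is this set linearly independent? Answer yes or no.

Form the matrix with these vectors as rows and row reduce.
R2 ← R2 + (4/3)·R1: [0, -3, 3, 5, 0]
R3 ← R3 + (1/3)·R1: [0, -3, 3, 5, 0]
R3 ← R3 − R2: [0, 0, 0, 0, 0]
2 nonzero rows, so the 3 vectors span a space of dimension 2.
Since 2 < 3, the vectors are linearly dependent.

no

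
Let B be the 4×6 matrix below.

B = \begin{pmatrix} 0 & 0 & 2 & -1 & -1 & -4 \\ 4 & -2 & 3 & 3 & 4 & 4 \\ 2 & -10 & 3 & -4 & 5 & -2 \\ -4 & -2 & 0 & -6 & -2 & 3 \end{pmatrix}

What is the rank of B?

4

Row reduce to echelon form.
Swap R1 ↔ R2
R3 ← R3 − (1/2)·R1: [0, -9, 3/2, -11/2, 3, -4]
R4 ← R4 + R1: [0, -4, 3, -3, 2, 7]
Swap R2 ↔ R3
R4 ← R4 − (4/9)·R2: [0, 0, 7/3, -5/9, 2/3, 79/9]
R4 ← R4 − (7/6)·R3: [0, 0, 0, 11/18, 11/6, 121/9]
Echelon form has 4 nonzero rows, so rank(B) = 4.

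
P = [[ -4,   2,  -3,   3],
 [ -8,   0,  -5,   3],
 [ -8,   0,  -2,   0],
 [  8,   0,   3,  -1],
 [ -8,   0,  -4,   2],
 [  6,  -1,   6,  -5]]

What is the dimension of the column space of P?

3

Row reduce to echelon form.
R2 ← R2 − (2)·R1: [0, -4, 1, -3]
R3 ← R3 − (2)·R1: [0, -4, 4, -6]
R4 ← R4 + (2)·R1: [0, 4, -3, 5]
R5 ← R5 − (2)·R1: [0, -4, 2, -4]
R6 ← R6 + (3/2)·R1: [0, 2, 3/2, -1/2]
R3 ← R3 − R2: [0, 0, 3, -3]
R4 ← R4 + R2: [0, 0, -2, 2]
R5 ← R5 − R2: [0, 0, 1, -1]
R6 ← R6 + (1/2)·R2: [0, 0, 2, -2]
R4 ← R4 + (2/3)·R3: [0, 0, 0, 0]
R5 ← R5 − (1/3)·R3: [0, 0, 0, 0]
R6 ← R6 − (2/3)·R3: [0, 0, 0, 0]
Echelon form has 3 nonzero rows, so rank(P) = 3.
The column space has dimension equal to the rank: 3.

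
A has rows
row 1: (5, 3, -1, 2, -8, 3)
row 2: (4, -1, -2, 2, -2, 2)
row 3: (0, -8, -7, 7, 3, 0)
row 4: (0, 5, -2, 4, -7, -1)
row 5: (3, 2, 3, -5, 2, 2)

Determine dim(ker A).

Row reduce to echelon form.
R2 ← R2 − (4/5)·R1: [0, -17/5, -6/5, 2/5, 22/5, -2/5]
R5 ← R5 − (3/5)·R1: [0, 1/5, 18/5, -31/5, 34/5, 1/5]
R3 ← R3 − (40/17)·R2: [0, 0, -71/17, 103/17, -125/17, 16/17]
R4 ← R4 + (25/17)·R2: [0, 0, -64/17, 78/17, -9/17, -27/17]
R5 ← R5 + (1/17)·R2: [0, 0, 60/17, -105/17, 120/17, 3/17]
R4 ← R4 − (64/71)·R3: [0, 0, 0, -62/71, 433/71, -173/71]
R5 ← R5 + (60/71)·R3: [0, 0, 0, -75/71, 60/71, 69/71]
R5 ← R5 − (75/62)·R4: [0, 0, 0, 0, -405/62, 243/62]
5 nonzero rows, so rank(A) = 5.
A has 6 columns; by rank–nullity, nullity = 6 − 5 = 1.

1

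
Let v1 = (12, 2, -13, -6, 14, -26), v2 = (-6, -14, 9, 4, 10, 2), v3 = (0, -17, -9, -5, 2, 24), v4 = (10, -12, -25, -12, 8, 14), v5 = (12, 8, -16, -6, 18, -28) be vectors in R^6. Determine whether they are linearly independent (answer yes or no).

no

Form the matrix with these vectors as rows and row reduce.
R2 ← R2 + (1/2)·R1: [0, -13, 5/2, 1, 17, -11]
R4 ← R4 − (5/6)·R1: [0, -41/3, -85/6, -7, -11/3, 107/3]
R5 ← R5 − R1: [0, 6, -3, 0, 4, -2]
R3 ← R3 − (17/13)·R2: [0, 0, -319/26, -82/13, -263/13, 499/13]
R4 ← R4 − (41/39)·R2: [0, 0, -655/39, -314/39, -280/13, 614/13]
R5 ← R5 + (6/13)·R2: [0, 0, -24/13, 6/13, 154/13, -92/13]
R4 ← R4 − (1310/957)·R3: [0, 0, 0, 186/319, 5890/957, -5084/957]
R5 ← R5 − (48/319)·R3: [0, 0, 0, 450/319, 4750/319, -4100/319]
R5 ← R5 − (75/31)·R4: [0, 0, 0, 0, 0, 0]
4 nonzero rows, so the 5 vectors span a space of dimension 4.
Since 4 < 5, the vectors are linearly dependent.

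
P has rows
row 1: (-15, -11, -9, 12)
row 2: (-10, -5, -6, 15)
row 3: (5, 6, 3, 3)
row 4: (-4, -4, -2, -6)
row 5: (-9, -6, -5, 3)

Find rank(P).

3

Row reduce to echelon form.
R2 ← R2 − (2/3)·R1: [0, 7/3, 0, 7]
R3 ← R3 + (1/3)·R1: [0, 7/3, 0, 7]
R4 ← R4 − (4/15)·R1: [0, -16/15, 2/5, -46/5]
R5 ← R5 − (3/5)·R1: [0, 3/5, 2/5, -21/5]
R3 ← R3 − R2: [0, 0, 0, 0]
R4 ← R4 + (16/35)·R2: [0, 0, 2/5, -6]
R5 ← R5 − (9/35)·R2: [0, 0, 2/5, -6]
Swap R3 ↔ R4
R5 ← R5 − R3: [0, 0, 0, 0]
Echelon form has 3 nonzero rows, so rank(P) = 3.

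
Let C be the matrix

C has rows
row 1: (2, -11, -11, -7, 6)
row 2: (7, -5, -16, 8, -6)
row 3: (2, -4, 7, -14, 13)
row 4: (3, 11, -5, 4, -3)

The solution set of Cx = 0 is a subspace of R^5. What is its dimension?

1

Row reduce to echelon form.
R2 ← R2 − (7/2)·R1: [0, 67/2, 45/2, 65/2, -27]
R3 ← R3 − R1: [0, 7, 18, -7, 7]
R4 ← R4 − (3/2)·R1: [0, 55/2, 23/2, 29/2, -12]
R3 ← R3 − (14/67)·R2: [0, 0, 891/67, -924/67, 847/67]
R4 ← R4 − (55/67)·R2: [0, 0, -467/67, -816/67, 681/67]
R4 ← R4 + (467/891)·R3: [0, 0, 0, -524/27, 1360/81]
4 nonzero rows, so rank(C) = 4.
C has 5 columns; by rank–nullity, nullity = 5 − 4 = 1.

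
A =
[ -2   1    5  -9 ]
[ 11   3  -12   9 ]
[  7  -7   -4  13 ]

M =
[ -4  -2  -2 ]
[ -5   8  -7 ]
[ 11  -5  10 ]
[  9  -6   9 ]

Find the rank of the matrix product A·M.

First compute AM:
[[-23,  41, -34],
 [-110,   8, -82],
 [ 80, -128, 112]]
Now row reduce the product.
R2 ← R2 − (110/23)·R1: [0, -4326/23, 1854/23]
R3 ← R3 + (80/23)·R1: [0, 336/23, -144/23]
R3 ← R3 + (8/103)·R2: [0, 0, 0]
2 nonzero rows, so rank(AM) = 2.

2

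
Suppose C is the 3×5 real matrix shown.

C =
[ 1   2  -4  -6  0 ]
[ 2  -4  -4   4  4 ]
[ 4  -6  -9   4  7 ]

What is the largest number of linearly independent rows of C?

2

Row reduce to echelon form.
R2 ← R2 − (2)·R1: [0, -8, 4, 16, 4]
R3 ← R3 − (4)·R1: [0, -14, 7, 28, 7]
R3 ← R3 − (7/4)·R2: [0, 0, 0, 0, 0]
Echelon form has 2 nonzero rows, so rank(C) = 2.
The rank gives the maximum number of linearly independent rows: 2.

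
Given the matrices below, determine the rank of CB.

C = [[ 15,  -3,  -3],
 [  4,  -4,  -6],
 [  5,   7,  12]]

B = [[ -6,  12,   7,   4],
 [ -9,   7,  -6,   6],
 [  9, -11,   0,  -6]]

2

First compute CB:
[[-90, 192, 123,  60],
 [-42,  86,  52,  28],
 [ 15, -23,  -7, -10]]
Now row reduce the product.
R2 ← R2 − (7/15)·R1: [0, -18/5, -27/5, 0]
R3 ← R3 + (1/6)·R1: [0, 9, 27/2, 0]
R3 ← R3 + (5/2)·R2: [0, 0, 0, 0]
2 nonzero rows, so rank(CB) = 2.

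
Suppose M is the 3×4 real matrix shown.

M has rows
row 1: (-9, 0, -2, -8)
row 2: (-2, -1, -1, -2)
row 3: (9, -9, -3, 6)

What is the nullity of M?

Row reduce to echelon form.
R2 ← R2 − (2/9)·R1: [0, -1, -5/9, -2/9]
R3 ← R3 + R1: [0, -9, -5, -2]
R3 ← R3 − (9)·R2: [0, 0, 0, 0]
2 nonzero rows, so rank(M) = 2.
M has 4 columns; by rank–nullity, nullity = 4 − 2 = 2.

2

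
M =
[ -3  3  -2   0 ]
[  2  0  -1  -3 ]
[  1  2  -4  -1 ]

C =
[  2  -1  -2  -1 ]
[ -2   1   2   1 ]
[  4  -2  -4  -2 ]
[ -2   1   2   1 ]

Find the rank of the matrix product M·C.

1

First compute MC:
[[-20,  10,  20,  10],
 [  6,  -3,  -6,  -3],
 [-16,   8,  16,   8]]
Now row reduce the product.
R2 ← R2 + (3/10)·R1: [0, 0, 0, 0]
R3 ← R3 − (4/5)·R1: [0, 0, 0, 0]
1 nonzero row, so rank(MC) = 1.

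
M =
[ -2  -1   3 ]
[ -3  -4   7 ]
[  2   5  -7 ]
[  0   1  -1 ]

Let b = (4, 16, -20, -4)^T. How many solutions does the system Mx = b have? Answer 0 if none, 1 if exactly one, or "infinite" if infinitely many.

infinite

Row reduce the augmented matrix [M | b].
R2 ← R2 − (3/2)·R1: [0, -5/2, 5/2, 10]
R3 ← R3 + R1: [0, 4, -4, -16]
R3 ← R3 + (8/5)·R2: [0, 0, 0, 0]
R4 ← R4 + (2/5)·R2: [0, 0, 0, 0]
The echelon form has 2 nonzero rows, and every pivot lies in the first 3 columns, so rank(M) = rank([M|b]) = 2.
The system is consistent.
rank = 2 < 3 unknowns, so there are infinitely many solutions.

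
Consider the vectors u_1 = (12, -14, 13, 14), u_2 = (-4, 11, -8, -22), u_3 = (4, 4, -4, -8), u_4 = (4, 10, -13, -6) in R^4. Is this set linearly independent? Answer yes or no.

Form the matrix with these vectors as rows and row reduce.
R2 ← R2 + (1/3)·R1: [0, 19/3, -11/3, -52/3]
R3 ← R3 − (1/3)·R1: [0, 26/3, -25/3, -38/3]
R4 ← R4 − (1/3)·R1: [0, 44/3, -52/3, -32/3]
R3 ← R3 − (26/19)·R2: [0, 0, -63/19, 210/19]
R4 ← R4 − (44/19)·R2: [0, 0, -168/19, 560/19]
R4 ← R4 − (8/3)·R3: [0, 0, 0, 0]
3 nonzero rows, so the 4 vectors span a space of dimension 3.
Since 3 < 4, the vectors are linearly dependent.

no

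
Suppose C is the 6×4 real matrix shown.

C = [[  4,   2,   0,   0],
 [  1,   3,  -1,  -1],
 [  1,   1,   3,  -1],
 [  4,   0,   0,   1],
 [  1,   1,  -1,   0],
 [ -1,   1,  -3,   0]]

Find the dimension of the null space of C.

Row reduce to echelon form.
R2 ← R2 − (1/4)·R1: [0, 5/2, -1, -1]
R3 ← R3 − (1/4)·R1: [0, 1/2, 3, -1]
R4 ← R4 − R1: [0, -2, 0, 1]
R5 ← R5 − (1/4)·R1: [0, 1/2, -1, 0]
R6 ← R6 + (1/4)·R1: [0, 3/2, -3, 0]
R3 ← R3 − (1/5)·R2: [0, 0, 16/5, -4/5]
R4 ← R4 + (4/5)·R2: [0, 0, -4/5, 1/5]
R5 ← R5 − (1/5)·R2: [0, 0, -4/5, 1/5]
R6 ← R6 − (3/5)·R2: [0, 0, -12/5, 3/5]
R4 ← R4 + (1/4)·R3: [0, 0, 0, 0]
R5 ← R5 + (1/4)·R3: [0, 0, 0, 0]
R6 ← R6 + (3/4)·R3: [0, 0, 0, 0]
3 nonzero rows, so rank(C) = 3.
C has 4 columns; by rank–nullity, nullity = 4 − 3 = 1.

1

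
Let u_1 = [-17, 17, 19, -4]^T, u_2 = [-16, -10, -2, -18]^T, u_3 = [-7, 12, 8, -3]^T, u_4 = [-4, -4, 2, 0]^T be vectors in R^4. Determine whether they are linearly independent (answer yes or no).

Form the matrix with these vectors as rows and row reduce.
R2 ← R2 − (16/17)·R1: [0, -26, -338/17, -242/17]
R3 ← R3 − (7/17)·R1: [0, 5, 3/17, -23/17]
R4 ← R4 − (4/17)·R1: [0, -8, -42/17, 16/17]
R3 ← R3 + (5/26)·R2: [0, 0, -62/17, -904/221]
R4 ← R4 − (4/13)·R2: [0, 0, 62/17, 1176/221]
R4 ← R4 + R3: [0, 0, 0, 16/13]
4 nonzero rows, so the 4 vectors span a space of dimension 4.
Since 4 = 4, the vectors are linearly independent.

yes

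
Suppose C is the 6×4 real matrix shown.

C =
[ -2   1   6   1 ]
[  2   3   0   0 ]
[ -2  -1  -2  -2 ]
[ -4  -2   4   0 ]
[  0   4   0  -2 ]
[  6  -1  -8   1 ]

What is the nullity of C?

Row reduce to echelon form.
R2 ← R2 + R1: [0, 4, 6, 1]
R3 ← R3 − R1: [0, -2, -8, -3]
R4 ← R4 − (2)·R1: [0, -4, -8, -2]
R6 ← R6 + (3)·R1: [0, 2, 10, 4]
R3 ← R3 + (1/2)·R2: [0, 0, -5, -5/2]
R4 ← R4 + R2: [0, 0, -2, -1]
R5 ← R5 − R2: [0, 0, -6, -3]
R6 ← R6 − (1/2)·R2: [0, 0, 7, 7/2]
R4 ← R4 − (2/5)·R3: [0, 0, 0, 0]
R5 ← R5 − (6/5)·R3: [0, 0, 0, 0]
R6 ← R6 + (7/5)·R3: [0, 0, 0, 0]
3 nonzero rows, so rank(C) = 3.
C has 4 columns; by rank–nullity, nullity = 4 − 3 = 1.

1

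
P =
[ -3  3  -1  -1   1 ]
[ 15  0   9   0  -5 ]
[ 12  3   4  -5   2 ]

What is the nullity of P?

2

Row reduce to echelon form.
R2 ← R2 + (5)·R1: [0, 15, 4, -5, 0]
R3 ← R3 + (4)·R1: [0, 15, 0, -9, 6]
R3 ← R3 − R2: [0, 0, -4, -4, 6]
3 nonzero rows, so rank(P) = 3.
P has 5 columns; by rank–nullity, nullity = 5 − 3 = 2.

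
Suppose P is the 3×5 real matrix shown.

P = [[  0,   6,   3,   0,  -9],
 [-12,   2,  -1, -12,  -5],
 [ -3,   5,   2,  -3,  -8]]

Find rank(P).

Row reduce to echelon form.
Swap R1 ↔ R2
R3 ← R3 − (1/4)·R1: [0, 9/2, 9/4, 0, -27/4]
R3 ← R3 − (3/4)·R2: [0, 0, 0, 0, 0]
Echelon form has 2 nonzero rows, so rank(P) = 2.

2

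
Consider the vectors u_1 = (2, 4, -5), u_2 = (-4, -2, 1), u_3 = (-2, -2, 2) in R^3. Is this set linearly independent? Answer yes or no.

no

Form the matrix with these vectors as rows and row reduce.
R2 ← R2 + (2)·R1: [0, 6, -9]
R3 ← R3 + R1: [0, 2, -3]
R3 ← R3 − (1/3)·R2: [0, 0, 0]
2 nonzero rows, so the 3 vectors span a space of dimension 2.
Since 2 < 3, the vectors are linearly dependent.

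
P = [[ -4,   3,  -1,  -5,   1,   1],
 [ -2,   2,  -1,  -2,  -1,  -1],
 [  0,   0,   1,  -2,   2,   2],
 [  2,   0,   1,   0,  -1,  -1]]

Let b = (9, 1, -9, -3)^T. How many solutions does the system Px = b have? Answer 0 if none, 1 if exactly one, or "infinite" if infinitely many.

0

Row reduce the augmented matrix [P | b].
R2 ← R2 − (1/2)·R1: [0, 1/2, -1/2, 1/2, -3/2, -3/2, -7/2]
R4 ← R4 + (1/2)·R1: [0, 3/2, 1/2, -5/2, -1/2, -1/2, 3/2]
R4 ← R4 − (3)·R2: [0, 0, 2, -4, 4, 4, 12]
R4 ← R4 − (2)·R3: [0, 0, 0, 0, 0, 0, 30]
The echelon form has 4 nonzero rows; the last pivot sits in the augmented column, so rank(P) = 3 but rank([P|b]) = 4.
Since the ranks differ, the system is inconsistent.
It has no solutions.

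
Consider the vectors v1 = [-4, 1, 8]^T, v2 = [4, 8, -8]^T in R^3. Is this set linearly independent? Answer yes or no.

Form the matrix with these vectors as rows and row reduce.
R2 ← R2 + R1: [0, 9, 0]
2 nonzero rows, so the 2 vectors span a space of dimension 2.
Since 2 = 2, the vectors are linearly independent.

yes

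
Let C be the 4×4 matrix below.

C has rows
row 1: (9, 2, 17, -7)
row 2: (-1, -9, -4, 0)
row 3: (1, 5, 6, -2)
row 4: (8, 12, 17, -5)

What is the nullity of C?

1

Row reduce to echelon form.
R2 ← R2 + (1/9)·R1: [0, -79/9, -19/9, -7/9]
R3 ← R3 − (1/9)·R1: [0, 43/9, 37/9, -11/9]
R4 ← R4 − (8/9)·R1: [0, 92/9, 17/9, 11/9]
R3 ← R3 + (43/79)·R2: [0, 0, 234/79, -130/79]
R4 ← R4 + (92/79)·R2: [0, 0, -45/79, 25/79]
R4 ← R4 + (5/26)·R3: [0, 0, 0, 0]
3 nonzero rows, so rank(C) = 3.
C has 4 columns; by rank–nullity, nullity = 4 − 3 = 1.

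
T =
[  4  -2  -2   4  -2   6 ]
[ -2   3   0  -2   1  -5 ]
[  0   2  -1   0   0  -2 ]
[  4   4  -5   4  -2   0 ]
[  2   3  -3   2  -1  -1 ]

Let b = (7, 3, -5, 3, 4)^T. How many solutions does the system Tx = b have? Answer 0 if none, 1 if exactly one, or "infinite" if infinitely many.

Row reduce the augmented matrix [T | b].
R2 ← R2 + (1/2)·R1: [0, 2, -1, 0, 0, -2, 13/2]
R4 ← R4 − R1: [0, 6, -3, 0, 0, -6, -4]
R5 ← R5 − (1/2)·R1: [0, 4, -2, 0, 0, -4, 1/2]
R3 ← R3 − R2: [0, 0, 0, 0, 0, 0, -23/2]
R4 ← R4 − (3)·R2: [0, 0, 0, 0, 0, 0, -47/2]
R5 ← R5 − (2)·R2: [0, 0, 0, 0, 0, 0, -25/2]
R4 ← R4 − (47/23)·R3: [0, 0, 0, 0, 0, 0, 0]
R5 ← R5 − (25/23)·R3: [0, 0, 0, 0, 0, 0, 0]
The echelon form has 3 nonzero rows; the last pivot sits in the augmented column, so rank(T) = 2 but rank([T|b]) = 3.
Since the ranks differ, the system is inconsistent.
It has no solutions.

0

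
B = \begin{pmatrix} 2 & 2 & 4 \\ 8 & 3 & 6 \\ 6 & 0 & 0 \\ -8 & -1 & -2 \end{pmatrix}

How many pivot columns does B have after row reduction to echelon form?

2

Row reduce to echelon form.
R2 ← R2 − (4)·R1: [0, -5, -10]
R3 ← R3 − (3)·R1: [0, -6, -12]
R4 ← R4 + (4)·R1: [0, 7, 14]
R3 ← R3 − (6/5)·R2: [0, 0, 0]
R4 ← R4 + (7/5)·R2: [0, 0, 0]
Echelon form has 2 nonzero rows, so rank(B) = 2.
Each nonzero row contributes one pivot column: 2 pivot columns.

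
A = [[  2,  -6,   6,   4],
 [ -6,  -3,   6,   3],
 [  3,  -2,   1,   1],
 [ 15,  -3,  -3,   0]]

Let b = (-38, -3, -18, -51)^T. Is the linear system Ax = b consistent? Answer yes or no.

yes

Row reduce the augmented matrix [A | b].
R2 ← R2 + (3)·R1: [0, -21, 24, 15, -117]
R3 ← R3 − (3/2)·R1: [0, 7, -8, -5, 39]
R4 ← R4 − (15/2)·R1: [0, 42, -48, -30, 234]
R3 ← R3 + (1/3)·R2: [0, 0, 0, 0, 0]
R4 ← R4 + (2)·R2: [0, 0, 0, 0, 0]
The echelon form has 2 nonzero rows, and every pivot lies in the first 4 columns, so rank(A) = rank([A|b]) = 2.
The system is consistent.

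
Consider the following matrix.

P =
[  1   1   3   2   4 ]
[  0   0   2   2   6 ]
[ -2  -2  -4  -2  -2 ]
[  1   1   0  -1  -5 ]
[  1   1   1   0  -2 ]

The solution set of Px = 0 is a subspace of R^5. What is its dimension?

3

Row reduce to echelon form.
R3 ← R3 + (2)·R1: [0, 0, 2, 2, 6]
R4 ← R4 − R1: [0, 0, -3, -3, -9]
R5 ← R5 − R1: [0, 0, -2, -2, -6]
R3 ← R3 − R2: [0, 0, 0, 0, 0]
R4 ← R4 + (3/2)·R2: [0, 0, 0, 0, 0]
R5 ← R5 + R2: [0, 0, 0, 0, 0]
2 nonzero rows, so rank(P) = 2.
P has 5 columns; by rank–nullity, nullity = 5 − 2 = 3.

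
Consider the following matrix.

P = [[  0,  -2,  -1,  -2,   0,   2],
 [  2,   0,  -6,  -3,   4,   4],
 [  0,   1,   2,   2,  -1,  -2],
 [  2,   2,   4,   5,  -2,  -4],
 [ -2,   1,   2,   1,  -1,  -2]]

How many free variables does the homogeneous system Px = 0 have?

3

Row reduce to echelon form.
Swap R1 ↔ R2
R4 ← R4 − R1: [0, 2, 10, 8, -6, -8]
R5 ← R5 + R1: [0, 1, -4, -2, 3, 2]
R3 ← R3 + (1/2)·R2: [0, 0, 3/2, 1, -1, -1]
R4 ← R4 + R2: [0, 0, 9, 6, -6, -6]
R5 ← R5 + (1/2)·R2: [0, 0, -9/2, -3, 3, 3]
R4 ← R4 − (6)·R3: [0, 0, 0, 0, 0, 0]
R5 ← R5 + (3)·R3: [0, 0, 0, 0, 0, 0]
3 nonzero rows, so rank(P) = 3.
P has 6 columns; by rank–nullity, nullity = 6 − 3 = 3.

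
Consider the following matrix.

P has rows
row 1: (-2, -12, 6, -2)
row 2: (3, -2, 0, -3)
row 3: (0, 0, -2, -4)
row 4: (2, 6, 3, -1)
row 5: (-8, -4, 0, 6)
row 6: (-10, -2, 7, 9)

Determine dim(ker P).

0

Row reduce to echelon form.
R2 ← R2 + (3/2)·R1: [0, -20, 9, -6]
R4 ← R4 + R1: [0, -6, 9, -3]
R5 ← R5 − (4)·R1: [0, 44, -24, 14]
R6 ← R6 − (5)·R1: [0, 58, -23, 19]
R4 ← R4 − (3/10)·R2: [0, 0, 63/10, -6/5]
R5 ← R5 + (11/5)·R2: [0, 0, -21/5, 4/5]
R6 ← R6 + (29/10)·R2: [0, 0, 31/10, 8/5]
R4 ← R4 + (63/20)·R3: [0, 0, 0, -69/5]
R5 ← R5 − (21/10)·R3: [0, 0, 0, 46/5]
R6 ← R6 + (31/20)·R3: [0, 0, 0, -23/5]
R5 ← R5 + (2/3)·R4: [0, 0, 0, 0]
R6 ← R6 − (1/3)·R4: [0, 0, 0, 0]
4 nonzero rows, so rank(P) = 4.
P has 4 columns; by rank–nullity, nullity = 4 − 4 = 0.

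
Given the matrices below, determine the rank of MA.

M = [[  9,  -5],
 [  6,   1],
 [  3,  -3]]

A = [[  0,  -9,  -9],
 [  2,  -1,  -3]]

2

First compute MA:
[[-10, -76, -66],
 [  2, -55, -57],
 [ -6, -24, -18]]
Now row reduce the product.
R2 ← R2 + (1/5)·R1: [0, -351/5, -351/5]
R3 ← R3 − (3/5)·R1: [0, 108/5, 108/5]
R3 ← R3 + (4/13)·R2: [0, 0, 0]
2 nonzero rows, so rank(MA) = 2.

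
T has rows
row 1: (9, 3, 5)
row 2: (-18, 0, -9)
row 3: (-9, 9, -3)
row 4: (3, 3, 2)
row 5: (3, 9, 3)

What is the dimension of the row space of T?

2

Row reduce to echelon form.
R2 ← R2 + (2)·R1: [0, 6, 1]
R3 ← R3 + R1: [0, 12, 2]
R4 ← R4 − (1/3)·R1: [0, 2, 1/3]
R5 ← R5 − (1/3)·R1: [0, 8, 4/3]
R3 ← R3 − (2)·R2: [0, 0, 0]
R4 ← R4 − (1/3)·R2: [0, 0, 0]
R5 ← R5 − (4/3)·R2: [0, 0, 0]
Echelon form has 2 nonzero rows, so rank(T) = 2.
The row space has dimension equal to the rank: 2.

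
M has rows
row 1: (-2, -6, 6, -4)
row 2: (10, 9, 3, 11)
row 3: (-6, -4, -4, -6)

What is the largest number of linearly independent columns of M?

Row reduce to echelon form.
R2 ← R2 + (5)·R1: [0, -21, 33, -9]
R3 ← R3 − (3)·R1: [0, 14, -22, 6]
R3 ← R3 + (2/3)·R2: [0, 0, 0, 0]
Echelon form has 2 nonzero rows, so rank(M) = 2.
The rank gives the maximum number of linearly independent columns: 2.

2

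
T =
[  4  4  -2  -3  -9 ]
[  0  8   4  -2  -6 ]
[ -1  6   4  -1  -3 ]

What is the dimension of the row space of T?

Row reduce to echelon form.
R3 ← R3 + (1/4)·R1: [0, 7, 7/2, -7/4, -21/4]
R3 ← R3 − (7/8)·R2: [0, 0, 0, 0, 0]
Echelon form has 2 nonzero rows, so rank(T) = 2.
The row space has dimension equal to the rank: 2.

2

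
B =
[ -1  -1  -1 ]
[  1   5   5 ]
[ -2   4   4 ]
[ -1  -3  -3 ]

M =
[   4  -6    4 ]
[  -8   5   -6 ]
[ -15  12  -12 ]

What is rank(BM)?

2

First compute BM:
[[ 19, -11,  14],
 [-111,  79, -86],
 [-100,  80, -80],
 [ 65, -45,  50]]
Now row reduce the product.
R2 ← R2 + (111/19)·R1: [0, 280/19, -80/19]
R3 ← R3 + (100/19)·R1: [0, 420/19, -120/19]
R4 ← R4 − (65/19)·R1: [0, -140/19, 40/19]
R3 ← R3 − (3/2)·R2: [0, 0, 0]
R4 ← R4 + (1/2)·R2: [0, 0, 0]
2 nonzero rows, so rank(BM) = 2.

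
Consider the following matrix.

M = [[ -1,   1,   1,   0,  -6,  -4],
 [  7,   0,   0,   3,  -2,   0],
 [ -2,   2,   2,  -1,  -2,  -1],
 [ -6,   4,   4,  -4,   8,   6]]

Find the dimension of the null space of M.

3

Row reduce to echelon form.
R2 ← R2 + (7)·R1: [0, 7, 7, 3, -44, -28]
R3 ← R3 − (2)·R1: [0, 0, 0, -1, 10, 7]
R4 ← R4 − (6)·R1: [0, -2, -2, -4, 44, 30]
R4 ← R4 + (2/7)·R2: [0, 0, 0, -22/7, 220/7, 22]
R4 ← R4 − (22/7)·R3: [0, 0, 0, 0, 0, 0]
3 nonzero rows, so rank(M) = 3.
M has 6 columns; by rank–nullity, nullity = 6 − 3 = 3.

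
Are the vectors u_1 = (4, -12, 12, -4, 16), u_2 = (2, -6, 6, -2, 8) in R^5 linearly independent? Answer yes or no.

Form the matrix with these vectors as rows and row reduce.
R2 ← R2 − (1/2)·R1: [0, 0, 0, 0, 0]
1 nonzero row, so the 2 vectors span a space of dimension 1.
Since 1 < 2, the vectors are linearly dependent.

no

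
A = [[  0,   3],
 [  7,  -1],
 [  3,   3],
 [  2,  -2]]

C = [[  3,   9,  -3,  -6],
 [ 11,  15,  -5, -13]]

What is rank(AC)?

2

First compute AC:
[[ 33,  45, -15, -39],
 [ 10,  48, -16, -29],
 [ 42,  72, -24, -57],
 [-16, -12,   4,  14]]
Now row reduce the product.
R2 ← R2 − (10/33)·R1: [0, 378/11, -126/11, -189/11]
R3 ← R3 − (14/11)·R1: [0, 162/11, -54/11, -81/11]
R4 ← R4 + (16/33)·R1: [0, 108/11, -36/11, -54/11]
R3 ← R3 − (3/7)·R2: [0, 0, 0, 0]
R4 ← R4 − (2/7)·R2: [0, 0, 0, 0]
2 nonzero rows, so rank(AC) = 2.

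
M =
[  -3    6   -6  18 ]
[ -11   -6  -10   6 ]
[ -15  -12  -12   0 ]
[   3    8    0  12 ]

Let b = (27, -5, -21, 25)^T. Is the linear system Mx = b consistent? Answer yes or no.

yes

Row reduce the augmented matrix [M | b].
R2 ← R2 − (11/3)·R1: [0, -28, 12, -60, -104]
R3 ← R3 − (5)·R1: [0, -42, 18, -90, -156]
R4 ← R4 + R1: [0, 14, -6, 30, 52]
R3 ← R3 − (3/2)·R2: [0, 0, 0, 0, 0]
R4 ← R4 + (1/2)·R2: [0, 0, 0, 0, 0]
The echelon form has 2 nonzero rows, and every pivot lies in the first 4 columns, so rank(M) = rank([M|b]) = 2.
The system is consistent.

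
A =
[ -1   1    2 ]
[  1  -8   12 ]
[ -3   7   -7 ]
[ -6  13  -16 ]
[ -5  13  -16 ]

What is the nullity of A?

Row reduce to echelon form.
R2 ← R2 + R1: [0, -7, 14]
R3 ← R3 − (3)·R1: [0, 4, -13]
R4 ← R4 − (6)·R1: [0, 7, -28]
R5 ← R5 − (5)·R1: [0, 8, -26]
R3 ← R3 + (4/7)·R2: [0, 0, -5]
R4 ← R4 + R2: [0, 0, -14]
R5 ← R5 + (8/7)·R2: [0, 0, -10]
R4 ← R4 − (14/5)·R3: [0, 0, 0]
R5 ← R5 − (2)·R3: [0, 0, 0]
3 nonzero rows, so rank(A) = 3.
A has 3 columns; by rank–nullity, nullity = 3 − 3 = 0.

0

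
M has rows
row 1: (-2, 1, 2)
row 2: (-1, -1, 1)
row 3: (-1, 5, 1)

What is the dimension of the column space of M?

2

Row reduce to echelon form.
R2 ← R2 − (1/2)·R1: [0, -3/2, 0]
R3 ← R3 − (1/2)·R1: [0, 9/2, 0]
R3 ← R3 + (3)·R2: [0, 0, 0]
Echelon form has 2 nonzero rows, so rank(M) = 2.
The column space has dimension equal to the rank: 2.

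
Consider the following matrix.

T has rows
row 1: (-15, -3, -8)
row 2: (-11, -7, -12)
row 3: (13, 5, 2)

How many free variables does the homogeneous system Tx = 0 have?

Row reduce to echelon form.
R2 ← R2 − (11/15)·R1: [0, -24/5, -92/15]
R3 ← R3 + (13/15)·R1: [0, 12/5, -74/15]
R3 ← R3 + (1/2)·R2: [0, 0, -8]
3 nonzero rows, so rank(T) = 3.
T has 3 columns; by rank–nullity, nullity = 3 − 3 = 0.

0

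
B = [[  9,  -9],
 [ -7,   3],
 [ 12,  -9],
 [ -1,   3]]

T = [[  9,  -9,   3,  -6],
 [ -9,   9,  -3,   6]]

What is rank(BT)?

1

First compute BT:
[[162, -162,  54, -108],
 [-90,  90, -30,  60],
 [189, -189,  63, -126],
 [-36,  36, -12,  24]]
Now row reduce the product.
R2 ← R2 + (5/9)·R1: [0, 0, 0, 0]
R3 ← R3 − (7/6)·R1: [0, 0, 0, 0]
R4 ← R4 + (2/9)·R1: [0, 0, 0, 0]
1 nonzero row, so rank(BT) = 1.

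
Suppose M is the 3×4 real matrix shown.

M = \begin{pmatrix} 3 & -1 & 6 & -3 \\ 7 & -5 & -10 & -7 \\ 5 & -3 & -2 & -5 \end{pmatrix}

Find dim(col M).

Row reduce to echelon form.
R2 ← R2 − (7/3)·R1: [0, -8/3, -24, 0]
R3 ← R3 − (5/3)·R1: [0, -4/3, -12, 0]
R3 ← R3 − (1/2)·R2: [0, 0, 0, 0]
Echelon form has 2 nonzero rows, so rank(M) = 2.
The column space has dimension equal to the rank: 2.

2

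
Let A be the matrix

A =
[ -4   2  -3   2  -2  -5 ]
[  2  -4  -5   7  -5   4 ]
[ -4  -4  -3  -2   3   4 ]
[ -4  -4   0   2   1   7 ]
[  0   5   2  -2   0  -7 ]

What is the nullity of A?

Row reduce to echelon form.
R2 ← R2 + (1/2)·R1: [0, -3, -13/2, 8, -6, 3/2]
R3 ← R3 − R1: [0, -6, 0, -4, 5, 9]
R4 ← R4 − R1: [0, -6, 3, 0, 3, 12]
R3 ← R3 − (2)·R2: [0, 0, 13, -20, 17, 6]
R4 ← R4 − (2)·R2: [0, 0, 16, -16, 15, 9]
R5 ← R5 + (5/3)·R2: [0, 0, -53/6, 34/3, -10, -9/2]
R4 ← R4 − (16/13)·R3: [0, 0, 0, 112/13, -77/13, 21/13]
R5 ← R5 + (53/78)·R3: [0, 0, 0, -88/39, 121/78, -11/26]
R5 ← R5 + (11/42)·R4: [0, 0, 0, 0, 0, 0]
4 nonzero rows, so rank(A) = 4.
A has 6 columns; by rank–nullity, nullity = 6 − 4 = 2.

2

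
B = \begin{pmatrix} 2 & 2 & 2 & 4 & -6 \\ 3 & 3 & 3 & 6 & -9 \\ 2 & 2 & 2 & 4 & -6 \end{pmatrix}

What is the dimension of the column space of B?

Row reduce to echelon form.
R2 ← R2 − (3/2)·R1: [0, 0, 0, 0, 0]
R3 ← R3 − R1: [0, 0, 0, 0, 0]
Echelon form has 1 nonzero row, so rank(B) = 1.
The column space has dimension equal to the rank: 1.

1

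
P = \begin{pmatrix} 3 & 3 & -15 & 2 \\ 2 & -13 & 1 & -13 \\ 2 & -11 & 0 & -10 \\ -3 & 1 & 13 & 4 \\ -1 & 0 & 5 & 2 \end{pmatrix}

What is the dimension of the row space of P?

3

Row reduce to echelon form.
R2 ← R2 − (2/3)·R1: [0, -15, 11, -43/3]
R3 ← R3 − (2/3)·R1: [0, -13, 10, -34/3]
R4 ← R4 + R1: [0, 4, -2, 6]
R5 ← R5 + (1/3)·R1: [0, 1, 0, 8/3]
R3 ← R3 − (13/15)·R2: [0, 0, 7/15, 49/45]
R4 ← R4 + (4/15)·R2: [0, 0, 14/15, 98/45]
R5 ← R5 + (1/15)·R2: [0, 0, 11/15, 77/45]
R4 ← R4 − (2)·R3: [0, 0, 0, 0]
R5 ← R5 − (11/7)·R3: [0, 0, 0, 0]
Echelon form has 3 nonzero rows, so rank(P) = 3.
The row space has dimension equal to the rank: 3.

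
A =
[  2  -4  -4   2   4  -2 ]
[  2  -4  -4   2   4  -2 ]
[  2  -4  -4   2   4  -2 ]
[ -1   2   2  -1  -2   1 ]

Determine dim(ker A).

5

Row reduce to echelon form.
R2 ← R2 − R1: [0, 0, 0, 0, 0, 0]
R3 ← R3 − R1: [0, 0, 0, 0, 0, 0]
R4 ← R4 + (1/2)·R1: [0, 0, 0, 0, 0, 0]
1 nonzero row, so rank(A) = 1.
A has 6 columns; by rank–nullity, nullity = 6 − 1 = 5.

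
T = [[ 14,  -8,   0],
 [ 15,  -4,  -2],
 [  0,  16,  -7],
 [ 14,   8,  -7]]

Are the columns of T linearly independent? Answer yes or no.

no

Row reduce T to echelon form.
R2 ← R2 − (15/14)·R1: [0, 32/7, -2]
R4 ← R4 − R1: [0, 16, -7]
R3 ← R3 − (7/2)·R2: [0, 0, 0]
R4 ← R4 − (7/2)·R2: [0, 0, 0]
2 pivots among 3 columns.
Only 2 < 3 pivot columns, so the columns are linearly dependent.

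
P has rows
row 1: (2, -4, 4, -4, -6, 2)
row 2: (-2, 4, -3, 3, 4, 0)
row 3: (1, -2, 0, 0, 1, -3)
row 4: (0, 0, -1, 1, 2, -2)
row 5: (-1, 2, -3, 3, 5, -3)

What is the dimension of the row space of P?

Row reduce to echelon form.
R2 ← R2 + R1: [0, 0, 1, -1, -2, 2]
R3 ← R3 − (1/2)·R1: [0, 0, -2, 2, 4, -4]
R5 ← R5 + (1/2)·R1: [0, 0, -1, 1, 2, -2]
R3 ← R3 + (2)·R2: [0, 0, 0, 0, 0, 0]
R4 ← R4 + R2: [0, 0, 0, 0, 0, 0]
R5 ← R5 + R2: [0, 0, 0, 0, 0, 0]
Echelon form has 2 nonzero rows, so rank(P) = 2.
The row space has dimension equal to the rank: 2.

2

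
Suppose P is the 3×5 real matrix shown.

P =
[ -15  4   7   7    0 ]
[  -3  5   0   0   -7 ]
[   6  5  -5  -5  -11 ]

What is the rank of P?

2

Row reduce to echelon form.
R2 ← R2 − (1/5)·R1: [0, 21/5, -7/5, -7/5, -7]
R3 ← R3 + (2/5)·R1: [0, 33/5, -11/5, -11/5, -11]
R3 ← R3 − (11/7)·R2: [0, 0, 0, 0, 0]
Echelon form has 2 nonzero rows, so rank(P) = 2.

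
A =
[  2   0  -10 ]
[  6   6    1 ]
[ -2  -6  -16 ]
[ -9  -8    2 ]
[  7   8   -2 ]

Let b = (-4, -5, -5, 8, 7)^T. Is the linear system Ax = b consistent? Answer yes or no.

no

Row reduce the augmented matrix [A | b].
R2 ← R2 − (3)·R1: [0, 6, 31, 7]
R3 ← R3 + R1: [0, -6, -26, -9]
R4 ← R4 + (9/2)·R1: [0, -8, -43, -10]
R5 ← R5 − (7/2)·R1: [0, 8, 33, 21]
R3 ← R3 + R2: [0, 0, 5, -2]
R4 ← R4 + (4/3)·R2: [0, 0, -5/3, -2/3]
R5 ← R5 − (4/3)·R2: [0, 0, -25/3, 35/3]
R4 ← R4 + (1/3)·R3: [0, 0, 0, -4/3]
R5 ← R5 + (5/3)·R3: [0, 0, 0, 25/3]
R5 ← R5 + (25/4)·R4: [0, 0, 0, 0]
The echelon form has 4 nonzero rows; the last pivot sits in the augmented column, so rank(A) = 3 but rank([A|b]) = 4.
Since the ranks differ, the system is inconsistent.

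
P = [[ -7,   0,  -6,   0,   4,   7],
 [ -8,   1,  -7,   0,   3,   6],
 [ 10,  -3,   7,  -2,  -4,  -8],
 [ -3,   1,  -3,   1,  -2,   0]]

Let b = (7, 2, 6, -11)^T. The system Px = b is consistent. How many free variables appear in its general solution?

2

Row reduce the augmented matrix [P | b].
R2 ← R2 − (8/7)·R1: [0, 1, -1/7, 0, -11/7, -2, -6]
R3 ← R3 + (10/7)·R1: [0, -3, -11/7, -2, 12/7, 2, 16]
R4 ← R4 − (3/7)·R1: [0, 1, -3/7, 1, -26/7, -3, -14]
R3 ← R3 + (3)·R2: [0, 0, -2, -2, -3, -4, -2]
R4 ← R4 − R2: [0, 0, -2/7, 1, -15/7, -1, -8]
R4 ← R4 − (1/7)·R3: [0, 0, 0, 9/7, -12/7, -3/7, -54/7]
The echelon form has 4 nonzero rows, and every pivot lies in the first 6 columns, so rank(P) = rank([P|b]) = 4.
The system is consistent.
Free variables = (unknowns) − (rank) = 6 − 4 = 2.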